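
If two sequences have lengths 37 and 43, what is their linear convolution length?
Linear/full convolution length: m + n - 1 = 37 + 43 - 1 = 79

79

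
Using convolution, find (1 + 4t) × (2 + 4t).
Ascending coefficients: a = [1, 4], b = [2, 4]. c[0] = 1×2 = 2; c[1] = 1×4 + 4×2 = 12; c[2] = 4×4 = 16. Result coefficients: [2, 12, 16] → 2 + 12t + 16t^2

2 + 12t + 16t^2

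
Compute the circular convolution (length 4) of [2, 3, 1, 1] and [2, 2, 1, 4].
Use y[k] = Σ_j f[j]·g[(k-j) mod 4]. y[0] = 2×2 + 3×4 + 1×1 + 1×2 = 19; y[1] = 2×2 + 3×2 + 1×4 + 1×1 = 15; y[2] = 2×1 + 3×2 + 1×2 + 1×4 = 14; y[3] = 2×4 + 3×1 + 1×2 + 1×2 = 15. Result: [19, 15, 14, 15]

[19, 15, 14, 15]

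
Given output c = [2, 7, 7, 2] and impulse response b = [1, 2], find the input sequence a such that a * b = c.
Deconvolve c=[2, 7, 7, 2] by b=[1, 2]. Since b[0]=1, solve forward: a[0] = c[0] / 1 = 2; a[1] = (c[1] - 2×2) / 1 = 3; a[2] = (c[2] - 3×2) / 1 = 1. So a = [2, 3, 1]. Check by forward convolution: c[0] = 2×1 = 2; c[1] = 2×2 + 3×1 = 7; c[2] = 3×2 + 1×1 = 7; c[3] = 1×2 = 2

[2, 3, 1]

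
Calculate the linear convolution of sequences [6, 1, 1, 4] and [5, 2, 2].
y[0] = 6×5 = 30; y[1] = 6×2 + 1×5 = 17; y[2] = 6×2 + 1×2 + 1×5 = 19; y[3] = 1×2 + 1×2 + 4×5 = 24; y[4] = 1×2 + 4×2 = 10; y[5] = 4×2 = 8

[30, 17, 19, 24, 10, 8]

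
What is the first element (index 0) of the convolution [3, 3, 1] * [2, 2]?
Use y[k] = Σ_i a[i]·b[k-i] at k=0. y[0] = 3×2 = 6

6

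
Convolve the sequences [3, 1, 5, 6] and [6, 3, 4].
y[0] = 3×6 = 18; y[1] = 3×3 + 1×6 = 15; y[2] = 3×4 + 1×3 + 5×6 = 45; y[3] = 1×4 + 5×3 + 6×6 = 55; y[4] = 5×4 + 6×3 = 38; y[5] = 6×4 = 24

[18, 15, 45, 55, 38, 24]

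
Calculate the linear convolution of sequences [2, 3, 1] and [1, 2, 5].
y[0] = 2×1 = 2; y[1] = 2×2 + 3×1 = 7; y[2] = 2×5 + 3×2 + 1×1 = 17; y[3] = 3×5 + 1×2 = 17; y[4] = 1×5 = 5

[2, 7, 17, 17, 5]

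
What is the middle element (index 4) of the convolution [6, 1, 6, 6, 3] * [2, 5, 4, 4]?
Use y[k] = Σ_i a[i]·b[k-i] at k=4. y[4] = 1×4 + 6×4 + 6×5 + 3×2 = 64

64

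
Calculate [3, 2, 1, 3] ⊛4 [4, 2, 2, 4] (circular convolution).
Use y[k] = Σ_j s[j]·t[(k-j) mod 4]. y[0] = 3×4 + 2×4 + 1×2 + 3×2 = 28; y[1] = 3×2 + 2×4 + 1×4 + 3×2 = 24; y[2] = 3×2 + 2×2 + 1×4 + 3×4 = 26; y[3] = 3×4 + 2×2 + 1×2 + 3×4 = 30. Result: [28, 24, 26, 30]

[28, 24, 26, 30]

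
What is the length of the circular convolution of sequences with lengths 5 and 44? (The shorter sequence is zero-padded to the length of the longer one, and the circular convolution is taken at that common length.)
Circular convolution (zero-padding the shorter input) has length max(m, n) = max(5, 44) = 44

44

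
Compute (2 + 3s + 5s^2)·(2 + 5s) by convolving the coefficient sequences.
Ascending coefficients: a = [2, 3, 5], b = [2, 5]. c[0] = 2×2 = 4; c[1] = 2×5 + 3×2 = 16; c[2] = 3×5 + 5×2 = 25; c[3] = 5×5 = 25. Result coefficients: [4, 16, 25, 25] → 4 + 16s + 25s^2 + 25s^3

4 + 16s + 25s^2 + 25s^3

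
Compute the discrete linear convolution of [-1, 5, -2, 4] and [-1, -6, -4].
y[0] = -1×-1 = 1; y[1] = -1×-6 + 5×-1 = 1; y[2] = -1×-4 + 5×-6 + -2×-1 = -24; y[3] = 5×-4 + -2×-6 + 4×-1 = -12; y[4] = -2×-4 + 4×-6 = -16; y[5] = 4×-4 = -16

[1, 1, -24, -12, -16, -16]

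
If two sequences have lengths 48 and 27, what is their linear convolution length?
Linear/full convolution length: m + n - 1 = 48 + 27 - 1 = 74

74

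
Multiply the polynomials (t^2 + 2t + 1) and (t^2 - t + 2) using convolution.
Ascending coefficients: a = [1, 2, 1], b = [2, -1, 1]. c[0] = 1×2 = 2; c[1] = 1×-1 + 2×2 = 3; c[2] = 1×1 + 2×-1 + 1×2 = 1; c[3] = 2×1 + 1×-1 = 1; c[4] = 1×1 = 1. Result coefficients: [2, 3, 1, 1, 1] → t^4 + t^3 + t^2 + 3t + 2

t^4 + t^3 + t^2 + 3t + 2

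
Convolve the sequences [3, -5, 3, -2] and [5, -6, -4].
y[0] = 3×5 = 15; y[1] = 3×-6 + -5×5 = -43; y[2] = 3×-4 + -5×-6 + 3×5 = 33; y[3] = -5×-4 + 3×-6 + -2×5 = -8; y[4] = 3×-4 + -2×-6 = 0; y[5] = -2×-4 = 8

[15, -43, 33, -8, 0, 8]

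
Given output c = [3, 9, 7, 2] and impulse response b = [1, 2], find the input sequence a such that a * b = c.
Deconvolve c=[3, 9, 7, 2] by b=[1, 2]. Since b[0]=1, solve forward: a[0] = c[0] / 1 = 3; a[1] = (c[1] - 3×2) / 1 = 3; a[2] = (c[2] - 3×2) / 1 = 1. So a = [3, 3, 1]. Check by forward convolution: c[0] = 3×1 = 3; c[1] = 3×2 + 3×1 = 9; c[2] = 3×2 + 1×1 = 7; c[3] = 1×2 = 2

[3, 3, 1]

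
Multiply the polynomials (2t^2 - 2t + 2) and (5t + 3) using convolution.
Ascending coefficients: a = [2, -2, 2], b = [3, 5]. c[0] = 2×3 = 6; c[1] = 2×5 + -2×3 = 4; c[2] = -2×5 + 2×3 = -4; c[3] = 2×5 = 10. Result coefficients: [6, 4, -4, 10] → 10t^3 - 4t^2 + 4t + 6

10t^3 - 4t^2 + 4t + 6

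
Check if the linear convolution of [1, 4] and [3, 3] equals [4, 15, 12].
Recompute linear convolution of [1, 4] and [3, 3]: y[0] = 1×3 = 3; y[1] = 1×3 + 4×3 = 15; y[2] = 4×3 = 12 → [3, 15, 12]. Compare to given [4, 15, 12]: they differ at index 0: given 4, correct 3, so answer: No

No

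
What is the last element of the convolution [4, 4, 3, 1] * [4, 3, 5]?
Use y[k] = Σ_i a[i]·b[k-i] at k=5. y[5] = 1×5 = 5

5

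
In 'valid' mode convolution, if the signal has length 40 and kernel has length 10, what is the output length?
'Valid' mode counts only positions where the kernel fully overlaps the signal: m - n + 1 = 40 - 10 + 1 = 31

31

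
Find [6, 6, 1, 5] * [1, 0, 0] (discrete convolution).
y[0] = 6×1 = 6; y[1] = 6×0 + 6×1 = 6; y[2] = 6×0 + 6×0 + 1×1 = 1; y[3] = 6×0 + 1×0 + 5×1 = 5; y[4] = 1×0 + 5×0 = 0; y[5] = 5×0 = 0

[6, 6, 1, 5, 0, 0]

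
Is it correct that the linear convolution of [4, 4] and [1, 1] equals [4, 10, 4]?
Recompute linear convolution of [4, 4] and [1, 1]: y[0] = 4×1 = 4; y[1] = 4×1 + 4×1 = 8; y[2] = 4×1 = 4 → [4, 8, 4]. Compare to given [4, 10, 4]: they differ at index 1: given 10, correct 8, so answer: No

No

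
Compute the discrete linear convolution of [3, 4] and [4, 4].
y[0] = 3×4 = 12; y[1] = 3×4 + 4×4 = 28; y[2] = 4×4 = 16

[12, 28, 16]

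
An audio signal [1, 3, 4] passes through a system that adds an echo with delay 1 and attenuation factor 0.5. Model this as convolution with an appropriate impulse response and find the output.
Direct-path + delayed-attenuated-path model → impulse response h = [1, 0.5] (1 at lag 0, 0.5 at lag 1). Output y[n] = x[n] + 0.5·x[n - 1] (with x[n] = 0 outside 0..2): y[0] = 1 + 0.5×0 = 1; y[1] = 3 + 0.5×1 = 3.5; y[2] = 4 + 0.5×3 = 5.5; y[3] = 0 + 0.5×4 = 2.0. So y = [1, 3.5, 5.5, 2.0]

[1, 3.5, 5.5, 2.0]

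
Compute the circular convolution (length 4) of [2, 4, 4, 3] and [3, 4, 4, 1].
Use y[k] = Σ_j u[j]·v[(k-j) mod 4]. y[0] = 2×3 + 4×1 + 4×4 + 3×4 = 38; y[1] = 2×4 + 4×3 + 4×1 + 3×4 = 36; y[2] = 2×4 + 4×4 + 4×3 + 3×1 = 39; y[3] = 2×1 + 4×4 + 4×4 + 3×3 = 43. Result: [38, 36, 39, 43]

[38, 36, 39, 43]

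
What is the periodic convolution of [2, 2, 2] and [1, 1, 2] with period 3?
Use y[k] = Σ_j u[j]·v[(k-j) mod 3]. y[0] = 2×1 + 2×2 + 2×1 = 8; y[1] = 2×1 + 2×1 + 2×2 = 8; y[2] = 2×2 + 2×1 + 2×1 = 8. Result: [8, 8, 8]

[8, 8, 8]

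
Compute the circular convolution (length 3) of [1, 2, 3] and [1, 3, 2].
Use y[k] = Σ_j a[j]·b[(k-j) mod 3]. y[0] = 1×1 + 2×2 + 3×3 = 14; y[1] = 1×3 + 2×1 + 3×2 = 11; y[2] = 1×2 + 2×3 + 3×1 = 11. Result: [14, 11, 11]

[14, 11, 11]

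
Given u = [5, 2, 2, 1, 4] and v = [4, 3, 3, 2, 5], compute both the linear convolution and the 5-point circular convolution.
Linear: y_lin[0] = 5×4 = 20; y_lin[1] = 5×3 + 2×4 = 23; y_lin[2] = 5×3 + 2×3 + 2×4 = 29; y_lin[3] = 5×2 + 2×3 + 2×3 + 1×4 = 26; y_lin[4] = 5×5 + 2×2 + 2×3 + 1×3 + 4×4 = 54; y_lin[5] = 2×5 + 2×2 + 1×3 + 4×3 = 29; y_lin[6] = 2×5 + 1×2 + 4×3 = 24; y_lin[7] = 1×5 + 4×2 = 13; y_lin[8] = 4×5 = 20 → [20, 23, 29, 26, 54, 29, 24, 13, 20]. Circular (length 5): y[0] = 5×4 + 2×5 + 2×2 + 1×3 + 4×3 = 49; y[1] = 5×3 + 2×4 + 2×5 + 1×2 + 4×3 = 47; y[2] = 5×3 + 2×3 + 2×4 + 1×5 + 4×2 = 42; y[3] = 5×2 + 2×3 + 2×3 + 1×4 + 4×5 = 46; y[4] = 5×5 + 2×2 + 2×3 + 1×3 + 4×4 = 54 → [49, 47, 42, 46, 54]

Linear: [20, 23, 29, 26, 54, 29, 24, 13, 20], Circular: [49, 47, 42, 46, 54]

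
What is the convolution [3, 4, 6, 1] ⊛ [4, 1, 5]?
y[0] = 3×4 = 12; y[1] = 3×1 + 4×4 = 19; y[2] = 3×5 + 4×1 + 6×4 = 43; y[3] = 4×5 + 6×1 + 1×4 = 30; y[4] = 6×5 + 1×1 = 31; y[5] = 1×5 = 5

[12, 19, 43, 30, 31, 5]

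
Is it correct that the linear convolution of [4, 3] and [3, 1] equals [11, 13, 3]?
Recompute linear convolution of [4, 3] and [3, 1]: y[0] = 4×3 = 12; y[1] = 4×1 + 3×3 = 13; y[2] = 3×1 = 3 → [12, 13, 3]. Compare to given [11, 13, 3]: they differ at index 0: given 11, correct 12, so answer: No

No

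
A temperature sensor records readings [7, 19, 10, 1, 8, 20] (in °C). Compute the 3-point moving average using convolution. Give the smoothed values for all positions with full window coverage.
3-point moving average kernel = [1, 1, 1]. Apply in 'valid' mode (full window coverage): avg[0] = (7 + 19 + 10) / 3 = 12.0; avg[1] = (19 + 10 + 1) / 3 = 10.0; avg[2] = (10 + 1 + 8) / 3 = 6.33; avg[3] = (1 + 8 + 20) / 3 = 9.67. Smoothed values: [12.0, 10.0, 6.33, 9.67]

[12.0, 10.0, 6.33, 9.67]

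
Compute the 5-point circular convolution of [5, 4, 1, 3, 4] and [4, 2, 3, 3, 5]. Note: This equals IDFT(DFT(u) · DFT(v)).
Either evaluate y[k] = Σ_j u[j]·v[(k-j) mod 5] directly, or use IDFT(DFT(u) · DFT(v)). y[0] = 5×4 + 4×5 + 1×3 + 3×3 + 4×2 = 60; y[1] = 5×2 + 4×4 + 1×5 + 3×3 + 4×3 = 52; y[2] = 5×3 + 4×2 + 1×4 + 3×5 + 4×3 = 54; y[3] = 5×3 + 4×3 + 1×2 + 3×4 + 4×5 = 61; y[4] = 5×5 + 4×3 + 1×3 + 3×2 + 4×4 = 62. Result: [60, 52, 54, 61, 62]

[60, 52, 54, 61, 62]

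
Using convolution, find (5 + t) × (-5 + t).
Ascending coefficients: a = [5, 1], b = [-5, 1]. c[0] = 5×-5 = -25; c[1] = 5×1 + 1×-5 = 0; c[2] = 1×1 = 1. Result coefficients: [-25, 0, 1] → -25 + t^2

-25 + t^2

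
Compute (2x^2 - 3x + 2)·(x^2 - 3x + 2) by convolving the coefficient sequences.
Ascending coefficients: a = [2, -3, 2], b = [2, -3, 1]. c[0] = 2×2 = 4; c[1] = 2×-3 + -3×2 = -12; c[2] = 2×1 + -3×-3 + 2×2 = 15; c[3] = -3×1 + 2×-3 = -9; c[4] = 2×1 = 2. Result coefficients: [4, -12, 15, -9, 2] → 2x^4 - 9x^3 + 15x^2 - 12x + 4

2x^4 - 9x^3 + 15x^2 - 12x + 4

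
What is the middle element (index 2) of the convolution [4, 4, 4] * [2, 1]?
Use y[k] = Σ_i a[i]·b[k-i] at k=2. y[2] = 4×1 + 4×2 = 12

12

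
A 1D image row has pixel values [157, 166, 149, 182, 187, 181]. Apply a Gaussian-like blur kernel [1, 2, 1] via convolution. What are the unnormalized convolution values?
Convolve image row [157, 166, 149, 182, 187, 181] with kernel [1, 2, 1]: y[0] = 157×1 = 157; y[1] = 157×2 + 166×1 = 480; y[2] = 157×1 + 166×2 + 149×1 = 638; y[3] = 166×1 + 149×2 + 182×1 = 646; y[4] = 149×1 + 182×2 + 187×1 = 700; y[5] = 182×1 + 187×2 + 181×1 = 737; y[6] = 187×1 + 181×2 = 549; y[7] = 181×1 = 181 → [157, 480, 638, 646, 700, 737, 549, 181]. Normalization factor = sum(kernel) = 4.

[157, 480, 638, 646, 700, 737, 549, 181]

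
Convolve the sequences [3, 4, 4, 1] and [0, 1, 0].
y[0] = 3×0 = 0; y[1] = 3×1 + 4×0 = 3; y[2] = 3×0 + 4×1 + 4×0 = 4; y[3] = 4×0 + 4×1 + 1×0 = 4; y[4] = 4×0 + 1×1 = 1; y[5] = 1×0 = 0

[0, 3, 4, 4, 1, 0]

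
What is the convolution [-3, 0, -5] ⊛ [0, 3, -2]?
y[0] = -3×0 = 0; y[1] = -3×3 + 0×0 = -9; y[2] = -3×-2 + 0×3 + -5×0 = 6; y[3] = 0×-2 + -5×3 = -15; y[4] = -5×-2 = 10

[0, -9, 6, -15, 10]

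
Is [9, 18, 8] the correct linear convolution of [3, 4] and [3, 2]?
Recompute linear convolution of [3, 4] and [3, 2]: y[0] = 3×3 = 9; y[1] = 3×2 + 4×3 = 18; y[2] = 4×2 = 8 → [9, 18, 8]. Given [9, 18, 8] matches, so answer: Yes

Yes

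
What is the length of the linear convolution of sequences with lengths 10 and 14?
Linear/full convolution length: m + n - 1 = 10 + 14 - 1 = 23

23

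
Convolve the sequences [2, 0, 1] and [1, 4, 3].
y[0] = 2×1 = 2; y[1] = 2×4 + 0×1 = 8; y[2] = 2×3 + 0×4 + 1×1 = 7; y[3] = 0×3 + 1×4 = 4; y[4] = 1×3 = 3

[2, 8, 7, 4, 3]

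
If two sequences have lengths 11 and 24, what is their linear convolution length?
Linear/full convolution length: m + n - 1 = 11 + 24 - 1 = 34

34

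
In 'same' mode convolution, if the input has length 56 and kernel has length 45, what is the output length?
'Same' mode returns an output with the same length as the input: 56

56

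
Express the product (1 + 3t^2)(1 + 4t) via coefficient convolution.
Ascending coefficients: a = [1, 0, 3], b = [1, 4]. c[0] = 1×1 = 1; c[1] = 1×4 + 0×1 = 4; c[2] = 0×4 + 3×1 = 3; c[3] = 3×4 = 12. Result coefficients: [1, 4, 3, 12] → 1 + 4t + 3t^2 + 12t^3

1 + 4t + 3t^2 + 12t^3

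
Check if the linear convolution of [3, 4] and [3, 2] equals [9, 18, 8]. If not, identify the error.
Recompute linear convolution of [3, 4] and [3, 2]: y[0] = 3×3 = 9; y[1] = 3×2 + 4×3 = 18; y[2] = 4×2 = 8 → [9, 18, 8]. Given [9, 18, 8] matches, so answer: Yes

Yes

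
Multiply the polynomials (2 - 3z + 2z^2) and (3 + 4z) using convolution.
Ascending coefficients: a = [2, -3, 2], b = [3, 4]. c[0] = 2×3 = 6; c[1] = 2×4 + -3×3 = -1; c[2] = -3×4 + 2×3 = -6; c[3] = 2×4 = 8. Result coefficients: [6, -1, -6, 8] → 6 - z - 6z^2 + 8z^3

6 - z - 6z^2 + 8z^3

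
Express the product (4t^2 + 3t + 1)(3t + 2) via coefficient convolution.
Ascending coefficients: a = [1, 3, 4], b = [2, 3]. c[0] = 1×2 = 2; c[1] = 1×3 + 3×2 = 9; c[2] = 3×3 + 4×2 = 17; c[3] = 4×3 = 12. Result coefficients: [2, 9, 17, 12] → 12t^3 + 17t^2 + 9t + 2

12t^3 + 17t^2 + 9t + 2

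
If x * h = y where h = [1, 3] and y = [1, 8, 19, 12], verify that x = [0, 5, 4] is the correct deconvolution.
Forward-compute [0, 5, 4] * [1, 3]: y[0] = 0×1 = 0; y[1] = 0×3 + 5×1 = 5; y[2] = 5×3 + 4×1 = 19; y[3] = 4×3 = 12 → [0, 5, 19, 12]. Does not match given y = [1, 8, 19, 12].

Not verified. [0, 5, 4] * [1, 3] = [0, 5, 19, 12], which differs from [1, 8, 19, 12] at index 0.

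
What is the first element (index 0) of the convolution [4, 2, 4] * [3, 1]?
Use y[k] = Σ_i a[i]·b[k-i] at k=0. y[0] = 4×3 = 12

12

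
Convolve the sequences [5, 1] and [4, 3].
y[0] = 5×4 = 20; y[1] = 5×3 + 1×4 = 19; y[2] = 1×3 = 3

[20, 19, 3]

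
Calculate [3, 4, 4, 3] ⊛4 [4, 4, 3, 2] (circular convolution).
Use y[k] = Σ_j a[j]·b[(k-j) mod 4]. y[0] = 3×4 + 4×2 + 4×3 + 3×4 = 44; y[1] = 3×4 + 4×4 + 4×2 + 3×3 = 45; y[2] = 3×3 + 4×4 + 4×4 + 3×2 = 47; y[3] = 3×2 + 4×3 + 4×4 + 3×4 = 46. Result: [44, 45, 47, 46]

[44, 45, 47, 46]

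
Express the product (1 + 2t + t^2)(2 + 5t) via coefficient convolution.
Ascending coefficients: a = [1, 2, 1], b = [2, 5]. c[0] = 1×2 = 2; c[1] = 1×5 + 2×2 = 9; c[2] = 2×5 + 1×2 = 12; c[3] = 1×5 = 5. Result coefficients: [2, 9, 12, 5] → 2 + 9t + 12t^2 + 5t^3

2 + 9t + 12t^2 + 5t^3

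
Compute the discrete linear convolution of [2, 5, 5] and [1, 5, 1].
y[0] = 2×1 = 2; y[1] = 2×5 + 5×1 = 15; y[2] = 2×1 + 5×5 + 5×1 = 32; y[3] = 5×1 + 5×5 = 30; y[4] = 5×1 = 5

[2, 15, 32, 30, 5]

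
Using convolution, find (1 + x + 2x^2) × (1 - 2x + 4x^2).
Ascending coefficients: a = [1, 1, 2], b = [1, -2, 4]. c[0] = 1×1 = 1; c[1] = 1×-2 + 1×1 = -1; c[2] = 1×4 + 1×-2 + 2×1 = 4; c[3] = 1×4 + 2×-2 = 0; c[4] = 2×4 = 8. Result coefficients: [1, -1, 4, 0, 8] → 1 - x + 4x^2 + 8x^4

1 - x + 4x^2 + 8x^4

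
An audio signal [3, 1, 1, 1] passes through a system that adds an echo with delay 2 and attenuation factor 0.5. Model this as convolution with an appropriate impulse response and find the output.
Direct-path + delayed-attenuated-path model → impulse response h = [1, 0, 0.5] (1 at lag 0, 0.5 at lag 2). Output y[n] = x[n] + 0.5·x[n - 2] (with x[n] = 0 outside 0..3): y[0] = 3 + 0.5×0 = 3; y[1] = 1 + 0.5×0 = 1; y[2] = 1 + 0.5×3 = 2.5; y[3] = 1 + 0.5×1 = 1.5; y[4] = 0 + 0.5×1 = 0.5; y[5] = 0 + 0.5×1 = 0.5. So y = [3, 1, 2.5, 1.5, 0.5, 0.5]

[3, 1, 2.5, 1.5, 0.5, 0.5]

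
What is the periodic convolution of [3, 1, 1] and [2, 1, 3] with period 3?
Use y[k] = Σ_j u[j]·v[(k-j) mod 3]. y[0] = 3×2 + 1×3 + 1×1 = 10; y[1] = 3×1 + 1×2 + 1×3 = 8; y[2] = 3×3 + 1×1 + 1×2 = 12. Result: [10, 8, 12]

[10, 8, 12]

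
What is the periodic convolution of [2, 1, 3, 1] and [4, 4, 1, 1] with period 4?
Use y[k] = Σ_j x[j]·h[(k-j) mod 4]. y[0] = 2×4 + 1×1 + 3×1 + 1×4 = 16; y[1] = 2×4 + 1×4 + 3×1 + 1×1 = 16; y[2] = 2×1 + 1×4 + 3×4 + 1×1 = 19; y[3] = 2×1 + 1×1 + 3×4 + 1×4 = 19. Result: [16, 16, 19, 19]

[16, 16, 19, 19]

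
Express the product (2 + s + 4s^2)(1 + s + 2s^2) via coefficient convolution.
Ascending coefficients: a = [2, 1, 4], b = [1, 1, 2]. c[0] = 2×1 = 2; c[1] = 2×1 + 1×1 = 3; c[2] = 2×2 + 1×1 + 4×1 = 9; c[3] = 1×2 + 4×1 = 6; c[4] = 4×2 = 8. Result coefficients: [2, 3, 9, 6, 8] → 2 + 3s + 9s^2 + 6s^3 + 8s^4

2 + 3s + 9s^2 + 6s^3 + 8s^4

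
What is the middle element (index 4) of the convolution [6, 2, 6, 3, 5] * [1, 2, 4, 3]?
Use y[k] = Σ_i a[i]·b[k-i] at k=4. y[4] = 2×3 + 6×4 + 3×2 + 5×1 = 41

41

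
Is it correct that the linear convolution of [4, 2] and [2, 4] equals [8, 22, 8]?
Recompute linear convolution of [4, 2] and [2, 4]: y[0] = 4×2 = 8; y[1] = 4×4 + 2×2 = 20; y[2] = 2×4 = 8 → [8, 20, 8]. Compare to given [8, 22, 8]: they differ at index 1: given 22, correct 20, so answer: No

No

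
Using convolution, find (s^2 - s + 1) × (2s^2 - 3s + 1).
Ascending coefficients: a = [1, -1, 1], b = [1, -3, 2]. c[0] = 1×1 = 1; c[1] = 1×-3 + -1×1 = -4; c[2] = 1×2 + -1×-3 + 1×1 = 6; c[3] = -1×2 + 1×-3 = -5; c[4] = 1×2 = 2. Result coefficients: [1, -4, 6, -5, 2] → 2s^4 - 5s^3 + 6s^2 - 4s + 1

2s^4 - 5s^3 + 6s^2 - 4s + 1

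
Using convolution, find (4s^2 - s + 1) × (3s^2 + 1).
Ascending coefficients: a = [1, -1, 4], b = [1, 0, 3]. c[0] = 1×1 = 1; c[1] = 1×0 + -1×1 = -1; c[2] = 1×3 + -1×0 + 4×1 = 7; c[3] = -1×3 + 4×0 = -3; c[4] = 4×3 = 12. Result coefficients: [1, -1, 7, -3, 12] → 12s^4 - 3s^3 + 7s^2 - s + 1

12s^4 - 3s^3 + 7s^2 - s + 1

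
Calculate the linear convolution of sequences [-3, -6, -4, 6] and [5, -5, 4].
y[0] = -3×5 = -15; y[1] = -3×-5 + -6×5 = -15; y[2] = -3×4 + -6×-5 + -4×5 = -2; y[3] = -6×4 + -4×-5 + 6×5 = 26; y[4] = -4×4 + 6×-5 = -46; y[5] = 6×4 = 24

[-15, -15, -2, 26, -46, 24]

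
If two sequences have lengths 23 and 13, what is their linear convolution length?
Linear/full convolution length: m + n - 1 = 23 + 13 - 1 = 35

35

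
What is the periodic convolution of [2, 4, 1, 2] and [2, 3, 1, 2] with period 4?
Use y[k] = Σ_j a[j]·b[(k-j) mod 4]. y[0] = 2×2 + 4×2 + 1×1 + 2×3 = 19; y[1] = 2×3 + 4×2 + 1×2 + 2×1 = 18; y[2] = 2×1 + 4×3 + 1×2 + 2×2 = 20; y[3] = 2×2 + 4×1 + 1×3 + 2×2 = 15. Result: [19, 18, 20, 15]

[19, 18, 20, 15]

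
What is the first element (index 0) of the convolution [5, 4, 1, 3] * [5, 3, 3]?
Use y[k] = Σ_i a[i]·b[k-i] at k=0. y[0] = 5×5 = 25

25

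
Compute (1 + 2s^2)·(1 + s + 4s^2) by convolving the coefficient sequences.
Ascending coefficients: a = [1, 0, 2], b = [1, 1, 4]. c[0] = 1×1 = 1; c[1] = 1×1 + 0×1 = 1; c[2] = 1×4 + 0×1 + 2×1 = 6; c[3] = 0×4 + 2×1 = 2; c[4] = 2×4 = 8. Result coefficients: [1, 1, 6, 2, 8] → 1 + s + 6s^2 + 2s^3 + 8s^4

1 + s + 6s^2 + 2s^3 + 8s^4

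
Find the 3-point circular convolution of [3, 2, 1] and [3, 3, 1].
Use y[k] = Σ_j u[j]·v[(k-j) mod 3]. y[0] = 3×3 + 2×1 + 1×3 = 14; y[1] = 3×3 + 2×3 + 1×1 = 16; y[2] = 3×1 + 2×3 + 1×3 = 12. Result: [14, 16, 12]

[14, 16, 12]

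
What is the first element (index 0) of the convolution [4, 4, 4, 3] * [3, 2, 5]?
Use y[k] = Σ_i a[i]·b[k-i] at k=0. y[0] = 4×3 = 12

12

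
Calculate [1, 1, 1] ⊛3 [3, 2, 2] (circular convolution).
Use y[k] = Σ_j u[j]·v[(k-j) mod 3]. y[0] = 1×3 + 1×2 + 1×2 = 7; y[1] = 1×2 + 1×3 + 1×2 = 7; y[2] = 1×2 + 1×2 + 1×3 = 7. Result: [7, 7, 7]

[7, 7, 7]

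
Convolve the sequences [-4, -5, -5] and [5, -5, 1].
y[0] = -4×5 = -20; y[1] = -4×-5 + -5×5 = -5; y[2] = -4×1 + -5×-5 + -5×5 = -4; y[3] = -5×1 + -5×-5 = 20; y[4] = -5×1 = -5

[-20, -5, -4, 20, -5]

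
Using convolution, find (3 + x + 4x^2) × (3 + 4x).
Ascending coefficients: a = [3, 1, 4], b = [3, 4]. c[0] = 3×3 = 9; c[1] = 3×4 + 1×3 = 15; c[2] = 1×4 + 4×3 = 16; c[3] = 4×4 = 16. Result coefficients: [9, 15, 16, 16] → 9 + 15x + 16x^2 + 16x^3

9 + 15x + 16x^2 + 16x^3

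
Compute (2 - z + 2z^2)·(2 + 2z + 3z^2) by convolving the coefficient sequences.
Ascending coefficients: a = [2, -1, 2], b = [2, 2, 3]. c[0] = 2×2 = 4; c[1] = 2×2 + -1×2 = 2; c[2] = 2×3 + -1×2 + 2×2 = 8; c[3] = -1×3 + 2×2 = 1; c[4] = 2×3 = 6. Result coefficients: [4, 2, 8, 1, 6] → 4 + 2z + 8z^2 + z^3 + 6z^4

4 + 2z + 8z^2 + z^3 + 6z^4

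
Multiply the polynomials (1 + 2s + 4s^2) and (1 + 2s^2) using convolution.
Ascending coefficients: a = [1, 2, 4], b = [1, 0, 2]. c[0] = 1×1 = 1; c[1] = 1×0 + 2×1 = 2; c[2] = 1×2 + 2×0 + 4×1 = 6; c[3] = 2×2 + 4×0 = 4; c[4] = 4×2 = 8. Result coefficients: [1, 2, 6, 4, 8] → 1 + 2s + 6s^2 + 4s^3 + 8s^4

1 + 2s + 6s^2 + 4s^3 + 8s^4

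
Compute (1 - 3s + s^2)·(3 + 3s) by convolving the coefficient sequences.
Ascending coefficients: a = [1, -3, 1], b = [3, 3]. c[0] = 1×3 = 3; c[1] = 1×3 + -3×3 = -6; c[2] = -3×3 + 1×3 = -6; c[3] = 1×3 = 3. Result coefficients: [3, -6, -6, 3] → 3 - 6s - 6s^2 + 3s^3

3 - 6s - 6s^2 + 3s^3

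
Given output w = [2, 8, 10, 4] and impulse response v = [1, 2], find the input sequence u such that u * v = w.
Deconvolve w=[2, 8, 10, 4] by v=[1, 2]. Since v[0]=1, solve forward: u[0] = w[0] / 1 = 2; u[1] = (w[1] - 2×2) / 1 = 4; u[2] = (w[2] - 4×2) / 1 = 2. So u = [2, 4, 2]. Check by forward convolution: w[0] = 2×1 = 2; w[1] = 2×2 + 4×1 = 8; w[2] = 4×2 + 2×1 = 10; w[3] = 2×2 = 4

[2, 4, 2]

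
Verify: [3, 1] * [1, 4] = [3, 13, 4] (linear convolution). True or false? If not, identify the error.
Recompute linear convolution of [3, 1] and [1, 4]: y[0] = 3×1 = 3; y[1] = 3×4 + 1×1 = 13; y[2] = 1×4 = 4 → [3, 13, 4]. Given [3, 13, 4] matches, so answer: Yes

Yes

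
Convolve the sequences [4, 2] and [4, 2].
y[0] = 4×4 = 16; y[1] = 4×2 + 2×4 = 16; y[2] = 2×2 = 4

[16, 16, 4]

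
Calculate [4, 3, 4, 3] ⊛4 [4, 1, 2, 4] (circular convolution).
Use y[k] = Σ_j s[j]·t[(k-j) mod 4]. y[0] = 4×4 + 3×4 + 4×2 + 3×1 = 39; y[1] = 4×1 + 3×4 + 4×4 + 3×2 = 38; y[2] = 4×2 + 3×1 + 4×4 + 3×4 = 39; y[3] = 4×4 + 3×2 + 4×1 + 3×4 = 38. Result: [39, 38, 39, 38]

[39, 38, 39, 38]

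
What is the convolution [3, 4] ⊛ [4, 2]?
y[0] = 3×4 = 12; y[1] = 3×2 + 4×4 = 22; y[2] = 4×2 = 8

[12, 22, 8]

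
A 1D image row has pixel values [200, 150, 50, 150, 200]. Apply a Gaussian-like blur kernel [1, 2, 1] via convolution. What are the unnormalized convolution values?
Convolve image row [200, 150, 50, 150, 200] with kernel [1, 2, 1]: y[0] = 200×1 = 200; y[1] = 200×2 + 150×1 = 550; y[2] = 200×1 + 150×2 + 50×1 = 550; y[3] = 150×1 + 50×2 + 150×1 = 400; y[4] = 50×1 + 150×2 + 200×1 = 550; y[5] = 150×1 + 200×2 = 550; y[6] = 200×1 = 200 → [200, 550, 550, 400, 550, 550, 200]. Normalization factor = sum(kernel) = 4.

[200, 550, 550, 400, 550, 550, 200]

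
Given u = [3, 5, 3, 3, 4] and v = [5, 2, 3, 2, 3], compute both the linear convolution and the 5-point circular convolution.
Linear: y_lin[0] = 3×5 = 15; y_lin[1] = 3×2 + 5×5 = 31; y_lin[2] = 3×3 + 5×2 + 3×5 = 34; y_lin[3] = 3×2 + 5×3 + 3×2 + 3×5 = 42; y_lin[4] = 3×3 + 5×2 + 3×3 + 3×2 + 4×5 = 54; y_lin[5] = 5×3 + 3×2 + 3×3 + 4×2 = 38; y_lin[6] = 3×3 + 3×2 + 4×3 = 27; y_lin[7] = 3×3 + 4×2 = 17; y_lin[8] = 4×3 = 12 → [15, 31, 34, 42, 54, 38, 27, 17, 12]. Circular (length 5): y[0] = 3×5 + 5×3 + 3×2 + 3×3 + 4×2 = 53; y[1] = 3×2 + 5×5 + 3×3 + 3×2 + 4×3 = 58; y[2] = 3×3 + 5×2 + 3×5 + 3×3 + 4×2 = 51; y[3] = 3×2 + 5×3 + 3×2 + 3×5 + 4×3 = 54; y[4] = 3×3 + 5×2 + 3×3 + 3×2 + 4×5 = 54 → [53, 58, 51, 54, 54]

Linear: [15, 31, 34, 42, 54, 38, 27, 17, 12], Circular: [53, 58, 51, 54, 54]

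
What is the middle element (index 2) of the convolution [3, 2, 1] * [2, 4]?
Use y[k] = Σ_i a[i]·b[k-i] at k=2. y[2] = 2×4 + 1×2 = 10

10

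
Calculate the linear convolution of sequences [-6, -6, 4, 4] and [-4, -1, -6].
y[0] = -6×-4 = 24; y[1] = -6×-1 + -6×-4 = 30; y[2] = -6×-6 + -6×-1 + 4×-4 = 26; y[3] = -6×-6 + 4×-1 + 4×-4 = 16; y[4] = 4×-6 + 4×-1 = -28; y[5] = 4×-6 = -24

[24, 30, 26, 16, -28, -24]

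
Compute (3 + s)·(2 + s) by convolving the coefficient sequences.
Ascending coefficients: a = [3, 1], b = [2, 1]. c[0] = 3×2 = 6; c[1] = 3×1 + 1×2 = 5; c[2] = 1×1 = 1. Result coefficients: [6, 5, 1] → 6 + 5s + s^2

6 + 5s + s^2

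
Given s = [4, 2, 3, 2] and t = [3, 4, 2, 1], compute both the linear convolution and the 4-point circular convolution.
Linear: y_lin[0] = 4×3 = 12; y_lin[1] = 4×4 + 2×3 = 22; y_lin[2] = 4×2 + 2×4 + 3×3 = 25; y_lin[3] = 4×1 + 2×2 + 3×4 + 2×3 = 26; y_lin[4] = 2×1 + 3×2 + 2×4 = 16; y_lin[5] = 3×1 + 2×2 = 7; y_lin[6] = 2×1 = 2 → [12, 22, 25, 26, 16, 7, 2]. Circular (length 4): y[0] = 4×3 + 2×1 + 3×2 + 2×4 = 28; y[1] = 4×4 + 2×3 + 3×1 + 2×2 = 29; y[2] = 4×2 + 2×4 + 3×3 + 2×1 = 27; y[3] = 4×1 + 2×2 + 3×4 + 2×3 = 26 → [28, 29, 27, 26]

Linear: [12, 22, 25, 26, 16, 7, 2], Circular: [28, 29, 27, 26]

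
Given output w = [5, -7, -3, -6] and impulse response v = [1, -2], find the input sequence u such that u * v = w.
Deconvolve w=[5, -7, -3, -6] by v=[1, -2]. Since v[0]=1, solve forward: u[0] = w[0] / 1 = 5; u[1] = (w[1] - 5×-2) / 1 = 3; u[2] = (w[2] - 3×-2) / 1 = 3. So u = [5, 3, 3]. Check by forward convolution: w[0] = 5×1 = 5; w[1] = 5×-2 + 3×1 = -7; w[2] = 3×-2 + 3×1 = -3; w[3] = 3×-2 = -6

[5, 3, 3]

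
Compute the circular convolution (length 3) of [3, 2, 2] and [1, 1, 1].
Use y[k] = Σ_j u[j]·v[(k-j) mod 3]. y[0] = 3×1 + 2×1 + 2×1 = 7; y[1] = 3×1 + 2×1 + 2×1 = 7; y[2] = 3×1 + 2×1 + 2×1 = 7. Result: [7, 7, 7]

[7, 7, 7]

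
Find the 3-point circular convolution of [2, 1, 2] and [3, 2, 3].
Use y[k] = Σ_j u[j]·v[(k-j) mod 3]. y[0] = 2×3 + 1×3 + 2×2 = 13; y[1] = 2×2 + 1×3 + 2×3 = 13; y[2] = 2×3 + 1×2 + 2×3 = 14. Result: [13, 13, 14]

[13, 13, 14]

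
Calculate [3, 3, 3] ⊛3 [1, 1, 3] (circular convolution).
Use y[k] = Σ_j s[j]·t[(k-j) mod 3]. y[0] = 3×1 + 3×3 + 3×1 = 15; y[1] = 3×1 + 3×1 + 3×3 = 15; y[2] = 3×3 + 3×1 + 3×1 = 15. Result: [15, 15, 15]

[15, 15, 15]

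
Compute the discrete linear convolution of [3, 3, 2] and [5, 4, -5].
y[0] = 3×5 = 15; y[1] = 3×4 + 3×5 = 27; y[2] = 3×-5 + 3×4 + 2×5 = 7; y[3] = 3×-5 + 2×4 = -7; y[4] = 2×-5 = -10

[15, 27, 7, -7, -10]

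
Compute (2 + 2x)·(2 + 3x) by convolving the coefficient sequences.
Ascending coefficients: a = [2, 2], b = [2, 3]. c[0] = 2×2 = 4; c[1] = 2×3 + 2×2 = 10; c[2] = 2×3 = 6. Result coefficients: [4, 10, 6] → 4 + 10x + 6x^2

4 + 10x + 6x^2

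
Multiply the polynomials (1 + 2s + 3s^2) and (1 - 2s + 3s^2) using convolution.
Ascending coefficients: a = [1, 2, 3], b = [1, -2, 3]. c[0] = 1×1 = 1; c[1] = 1×-2 + 2×1 = 0; c[2] = 1×3 + 2×-2 + 3×1 = 2; c[3] = 2×3 + 3×-2 = 0; c[4] = 3×3 = 9. Result coefficients: [1, 0, 2, 0, 9] → 1 + 2s^2 + 9s^4

1 + 2s^2 + 9s^4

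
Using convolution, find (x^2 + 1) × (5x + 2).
Ascending coefficients: a = [1, 0, 1], b = [2, 5]. c[0] = 1×2 = 2; c[1] = 1×5 + 0×2 = 5; c[2] = 0×5 + 1×2 = 2; c[3] = 1×5 = 5. Result coefficients: [2, 5, 2, 5] → 5x^3 + 2x^2 + 5x + 2

5x^3 + 2x^2 + 5x + 2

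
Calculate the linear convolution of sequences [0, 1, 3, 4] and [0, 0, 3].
y[0] = 0×0 = 0; y[1] = 0×0 + 1×0 = 0; y[2] = 0×3 + 1×0 + 3×0 = 0; y[3] = 1×3 + 3×0 + 4×0 = 3; y[4] = 3×3 + 4×0 = 9; y[5] = 4×3 = 12

[0, 0, 0, 3, 9, 12]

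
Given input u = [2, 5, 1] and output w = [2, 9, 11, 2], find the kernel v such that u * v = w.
Output length 4 = len(u) + len(v) - 1 ⇒ len(v) = 2. Solve v forward using v[k] = (w[k] - Σ_{i≥1} u[i]·v[k-i]) / u[0]: v[0] = w[0] / u[0] = 2 / 2 = 1; v[1] = (w[1] - 5×1) / u[0] = (9 - 5×1) / 2 = 2. So v = [1, 2]. Forward-check [2, 5, 1] * [1, 2]: w[0] = 2×1 = 2; w[1] = 2×2 + 5×1 = 9; w[2] = 5×2 + 1×1 = 11; w[3] = 1×2 = 2 → [2, 9, 11, 2] ✓

[1, 2]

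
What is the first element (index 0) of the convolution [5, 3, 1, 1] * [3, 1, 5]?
Use y[k] = Σ_i a[i]·b[k-i] at k=0. y[0] = 5×3 = 15

15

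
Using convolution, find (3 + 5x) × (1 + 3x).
Ascending coefficients: a = [3, 5], b = [1, 3]. c[0] = 3×1 = 3; c[1] = 3×3 + 5×1 = 14; c[2] = 5×3 = 15. Result coefficients: [3, 14, 15] → 3 + 14x + 15x^2

3 + 14x + 15x^2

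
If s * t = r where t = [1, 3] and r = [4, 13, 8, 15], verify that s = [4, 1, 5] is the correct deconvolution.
Forward-compute [4, 1, 5] * [1, 3]: r[0] = 4×1 = 4; r[1] = 4×3 + 1×1 = 13; r[2] = 1×3 + 5×1 = 8; r[3] = 5×3 = 15 → [4, 13, 8, 15]. Matches given r = [4, 13, 8, 15], so verified.

Verified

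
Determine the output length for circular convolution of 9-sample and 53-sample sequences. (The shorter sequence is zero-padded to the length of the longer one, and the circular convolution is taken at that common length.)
Circular convolution (zero-padding the shorter input) has length max(m, n) = max(9, 53) = 53

53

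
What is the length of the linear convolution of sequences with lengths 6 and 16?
Linear/full convolution length: m + n - 1 = 6 + 16 - 1 = 21

21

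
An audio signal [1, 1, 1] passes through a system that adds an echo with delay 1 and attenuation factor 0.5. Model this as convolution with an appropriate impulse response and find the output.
Direct-path + delayed-attenuated-path model → impulse response h = [1, 0.5] (1 at lag 0, 0.5 at lag 1). Output y[n] = x[n] + 0.5·x[n - 1] (with x[n] = 0 outside 0..2): y[0] = 1 + 0.5×0 = 1; y[1] = 1 + 0.5×1 = 1.5; y[2] = 1 + 0.5×1 = 1.5; y[3] = 0 + 0.5×1 = 0.5. So y = [1, 1.5, 1.5, 0.5]

[1, 1.5, 1.5, 0.5]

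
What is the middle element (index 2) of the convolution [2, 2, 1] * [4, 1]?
Use y[k] = Σ_i a[i]·b[k-i] at k=2. y[2] = 2×1 + 1×4 = 6

6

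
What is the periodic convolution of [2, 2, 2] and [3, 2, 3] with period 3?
Use y[k] = Σ_j s[j]·t[(k-j) mod 3]. y[0] = 2×3 + 2×3 + 2×2 = 16; y[1] = 2×2 + 2×3 + 2×3 = 16; y[2] = 2×3 + 2×2 + 2×3 = 16. Result: [16, 16, 16]

[16, 16, 16]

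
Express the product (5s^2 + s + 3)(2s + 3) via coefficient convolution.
Ascending coefficients: a = [3, 1, 5], b = [3, 2]. c[0] = 3×3 = 9; c[1] = 3×2 + 1×3 = 9; c[2] = 1×2 + 5×3 = 17; c[3] = 5×2 = 10. Result coefficients: [9, 9, 17, 10] → 10s^3 + 17s^2 + 9s + 9

10s^3 + 17s^2 + 9s + 9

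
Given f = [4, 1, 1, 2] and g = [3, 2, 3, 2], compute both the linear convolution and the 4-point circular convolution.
Linear: y_lin[0] = 4×3 = 12; y_lin[1] = 4×2 + 1×3 = 11; y_lin[2] = 4×3 + 1×2 + 1×3 = 17; y_lin[3] = 4×2 + 1×3 + 1×2 + 2×3 = 19; y_lin[4] = 1×2 + 1×3 + 2×2 = 9; y_lin[5] = 1×2 + 2×3 = 8; y_lin[6] = 2×2 = 4 → [12, 11, 17, 19, 9, 8, 4]. Circular (length 4): y[0] = 4×3 + 1×2 + 1×3 + 2×2 = 21; y[1] = 4×2 + 1×3 + 1×2 + 2×3 = 19; y[2] = 4×3 + 1×2 + 1×3 + 2×2 = 21; y[3] = 4×2 + 1×3 + 1×2 + 2×3 = 19 → [21, 19, 21, 19]

Linear: [12, 11, 17, 19, 9, 8, 4], Circular: [21, 19, 21, 19]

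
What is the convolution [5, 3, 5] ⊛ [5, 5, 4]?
y[0] = 5×5 = 25; y[1] = 5×5 + 3×5 = 40; y[2] = 5×4 + 3×5 + 5×5 = 60; y[3] = 3×4 + 5×5 = 37; y[4] = 5×4 = 20

[25, 40, 60, 37, 20]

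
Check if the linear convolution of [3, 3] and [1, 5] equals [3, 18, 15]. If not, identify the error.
Recompute linear convolution of [3, 3] and [1, 5]: y[0] = 3×1 = 3; y[1] = 3×5 + 3×1 = 18; y[2] = 3×5 = 15 → [3, 18, 15]. Given [3, 18, 15] matches, so answer: Yes

Yes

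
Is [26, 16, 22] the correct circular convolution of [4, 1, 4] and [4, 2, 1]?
Recompute circular convolution of [4, 1, 4] and [4, 2, 1]: y[0] = 4×4 + 1×1 + 4×2 = 25; y[1] = 4×2 + 1×4 + 4×1 = 16; y[2] = 4×1 + 1×2 + 4×4 = 22 → [25, 16, 22]. Compare to given [26, 16, 22]: they differ at index 0: given 26, correct 25, so answer: No

No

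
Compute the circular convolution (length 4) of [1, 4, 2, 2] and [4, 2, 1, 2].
Use y[k] = Σ_j f[j]·g[(k-j) mod 4]. y[0] = 1×4 + 4×2 + 2×1 + 2×2 = 18; y[1] = 1×2 + 4×4 + 2×2 + 2×1 = 24; y[2] = 1×1 + 4×2 + 2×4 + 2×2 = 21; y[3] = 1×2 + 4×1 + 2×2 + 2×4 = 18. Result: [18, 24, 21, 18]

[18, 24, 21, 18]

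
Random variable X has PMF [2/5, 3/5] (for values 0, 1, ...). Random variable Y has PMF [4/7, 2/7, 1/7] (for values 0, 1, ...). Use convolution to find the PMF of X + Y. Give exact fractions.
P(X+Y=k) = Σ_i P(X=i)·P(Y=k-i) — a convolution of [2/5, 3/5] and [4/7, 2/7, 1/7]. P(X+Y=0) = (2/5)×(4/7) = 8/35; P(X+Y=1) = (2/5)×(2/7) + (3/5)×(4/7) = 4/35 + 12/35 = 16/35; P(X+Y=2) = (2/5)×(1/7) + (3/5)×(2/7) = 2/35 + 6/35 = 8/35; P(X+Y=3) = (3/5)×(1/7) = 3/35. PMF: [8/35, 16/35, 8/35, 3/35] (sums to 1 ✓)

[8/35, 16/35, 8/35, 3/35]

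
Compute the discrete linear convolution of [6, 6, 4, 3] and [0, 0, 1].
y[0] = 6×0 = 0; y[1] = 6×0 + 6×0 = 0; y[2] = 6×1 + 6×0 + 4×0 = 6; y[3] = 6×1 + 4×0 + 3×0 = 6; y[4] = 4×1 + 3×0 = 4; y[5] = 3×1 = 3

[0, 0, 6, 6, 4, 3]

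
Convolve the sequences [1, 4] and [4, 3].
y[0] = 1×4 = 4; y[1] = 1×3 + 4×4 = 19; y[2] = 4×3 = 12

[4, 19, 12]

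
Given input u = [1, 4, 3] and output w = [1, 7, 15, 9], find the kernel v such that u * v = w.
Output length 4 = len(u) + len(v) - 1 ⇒ len(v) = 2. Solve v forward using v[k] = (w[k] - Σ_{i≥1} u[i]·v[k-i]) / u[0]: v[0] = w[0] / u[0] = 1 / 1 = 1; v[1] = (w[1] - 4×1) / u[0] = (7 - 4×1) / 1 = 3. So v = [1, 3]. Forward-check [1, 4, 3] * [1, 3]: w[0] = 1×1 = 1; w[1] = 1×3 + 4×1 = 7; w[2] = 4×3 + 3×1 = 15; w[3] = 3×3 = 9 → [1, 7, 15, 9] ✓

[1, 3]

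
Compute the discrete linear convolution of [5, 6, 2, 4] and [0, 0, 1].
y[0] = 5×0 = 0; y[1] = 5×0 + 6×0 = 0; y[2] = 5×1 + 6×0 + 2×0 = 5; y[3] = 6×1 + 2×0 + 4×0 = 6; y[4] = 2×1 + 4×0 = 2; y[5] = 4×1 = 4

[0, 0, 5, 6, 2, 4]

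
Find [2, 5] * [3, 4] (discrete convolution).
y[0] = 2×3 = 6; y[1] = 2×4 + 5×3 = 23; y[2] = 5×4 = 20

[6, 23, 20]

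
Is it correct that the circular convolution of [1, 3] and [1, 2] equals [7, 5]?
Recompute circular convolution of [1, 3] and [1, 2]: y[0] = 1×1 + 3×2 = 7; y[1] = 1×2 + 3×1 = 5 → [7, 5]. Given [7, 5] matches, so answer: Yes

Yes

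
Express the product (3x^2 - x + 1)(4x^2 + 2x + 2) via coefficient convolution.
Ascending coefficients: a = [1, -1, 3], b = [2, 2, 4]. c[0] = 1×2 = 2; c[1] = 1×2 + -1×2 = 0; c[2] = 1×4 + -1×2 + 3×2 = 8; c[3] = -1×4 + 3×2 = 2; c[4] = 3×4 = 12. Result coefficients: [2, 0, 8, 2, 12] → 12x^4 + 2x^3 + 8x^2 + 2

12x^4 + 2x^3 + 8x^2 + 2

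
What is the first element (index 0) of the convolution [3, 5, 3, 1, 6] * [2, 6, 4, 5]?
Use y[k] = Σ_i a[i]·b[k-i] at k=0. y[0] = 3×2 = 6

6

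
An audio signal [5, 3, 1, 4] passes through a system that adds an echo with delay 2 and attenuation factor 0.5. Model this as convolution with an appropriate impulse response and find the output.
Direct-path + delayed-attenuated-path model → impulse response h = [1, 0, 0.5] (1 at lag 0, 0.5 at lag 2). Output y[n] = x[n] + 0.5·x[n - 2] (with x[n] = 0 outside 0..3): y[0] = 5 + 0.5×0 = 5; y[1] = 3 + 0.5×0 = 3; y[2] = 1 + 0.5×5 = 3.5; y[3] = 4 + 0.5×3 = 5.5; y[4] = 0 + 0.5×1 = 0.5; y[5] = 0 + 0.5×4 = 2.0. So y = [5, 3, 3.5, 5.5, 0.5, 2.0]

[5, 3, 3.5, 5.5, 0.5, 2.0]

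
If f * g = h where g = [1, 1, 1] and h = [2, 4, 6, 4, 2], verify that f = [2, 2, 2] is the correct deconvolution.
Forward-compute [2, 2, 2] * [1, 1, 1]: h[0] = 2×1 = 2; h[1] = 2×1 + 2×1 = 4; h[2] = 2×1 + 2×1 + 2×1 = 6; h[3] = 2×1 + 2×1 = 4; h[4] = 2×1 = 2 → [2, 4, 6, 4, 2]. Matches given h = [2, 4, 6, 4, 2], so verified.

Verified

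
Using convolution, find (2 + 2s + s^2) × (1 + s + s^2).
Ascending coefficients: a = [2, 2, 1], b = [1, 1, 1]. c[0] = 2×1 = 2; c[1] = 2×1 + 2×1 = 4; c[2] = 2×1 + 2×1 + 1×1 = 5; c[3] = 2×1 + 1×1 = 3; c[4] = 1×1 = 1. Result coefficients: [2, 4, 5, 3, 1] → 2 + 4s + 5s^2 + 3s^3 + s^4

2 + 4s + 5s^2 + 3s^3 + s^4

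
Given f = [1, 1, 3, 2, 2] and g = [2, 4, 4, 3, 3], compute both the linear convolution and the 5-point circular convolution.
Linear: y_lin[0] = 1×2 = 2; y_lin[1] = 1×4 + 1×2 = 6; y_lin[2] = 1×4 + 1×4 + 3×2 = 14; y_lin[3] = 1×3 + 1×4 + 3×4 + 2×2 = 23; y_lin[4] = 1×3 + 1×3 + 3×4 + 2×4 + 2×2 = 30; y_lin[5] = 1×3 + 3×3 + 2×4 + 2×4 = 28; y_lin[6] = 3×3 + 2×3 + 2×4 = 23; y_lin[7] = 2×3 + 2×3 = 12; y_lin[8] = 2×3 = 6 → [2, 6, 14, 23, 30, 28, 23, 12, 6]. Circular (length 5): y[0] = 1×2 + 1×3 + 3×3 + 2×4 + 2×4 = 30; y[1] = 1×4 + 1×2 + 3×3 + 2×3 + 2×4 = 29; y[2] = 1×4 + 1×4 + 3×2 + 2×3 + 2×3 = 26; y[3] = 1×3 + 1×4 + 3×4 + 2×2 + 2×3 = 29; y[4] = 1×3 + 1×3 + 3×4 + 2×4 + 2×2 = 30 → [30, 29, 26, 29, 30]

Linear: [2, 6, 14, 23, 30, 28, 23, 12, 6], Circular: [30, 29, 26, 29, 30]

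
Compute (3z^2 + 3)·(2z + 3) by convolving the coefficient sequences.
Ascending coefficients: a = [3, 0, 3], b = [3, 2]. c[0] = 3×3 = 9; c[1] = 3×2 + 0×3 = 6; c[2] = 0×2 + 3×3 = 9; c[3] = 3×2 = 6. Result coefficients: [9, 6, 9, 6] → 6z^3 + 9z^2 + 6z + 9

6z^3 + 9z^2 + 6z + 9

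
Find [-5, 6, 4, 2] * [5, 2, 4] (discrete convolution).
y[0] = -5×5 = -25; y[1] = -5×2 + 6×5 = 20; y[2] = -5×4 + 6×2 + 4×5 = 12; y[3] = 6×4 + 4×2 + 2×5 = 42; y[4] = 4×4 + 2×2 = 20; y[5] = 2×4 = 8

[-25, 20, 12, 42, 20, 8]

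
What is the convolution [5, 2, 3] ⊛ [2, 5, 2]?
y[0] = 5×2 = 10; y[1] = 5×5 + 2×2 = 29; y[2] = 5×2 + 2×5 + 3×2 = 26; y[3] = 2×2 + 3×5 = 19; y[4] = 3×2 = 6

[10, 29, 26, 19, 6]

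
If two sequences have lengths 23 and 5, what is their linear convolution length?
Linear/full convolution length: m + n - 1 = 23 + 5 - 1 = 27

27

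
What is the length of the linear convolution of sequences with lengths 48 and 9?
Linear/full convolution length: m + n - 1 = 48 + 9 - 1 = 56

56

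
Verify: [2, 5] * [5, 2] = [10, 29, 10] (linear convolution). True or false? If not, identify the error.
Recompute linear convolution of [2, 5] and [5, 2]: y[0] = 2×5 = 10; y[1] = 2×2 + 5×5 = 29; y[2] = 5×2 = 10 → [10, 29, 10]. Given [10, 29, 10] matches, so answer: Yes

Yes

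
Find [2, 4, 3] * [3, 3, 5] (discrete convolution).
y[0] = 2×3 = 6; y[1] = 2×3 + 4×3 = 18; y[2] = 2×5 + 4×3 + 3×3 = 31; y[3] = 4×5 + 3×3 = 29; y[4] = 3×5 = 15

[6, 18, 31, 29, 15]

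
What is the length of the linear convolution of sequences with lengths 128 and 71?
Linear/full convolution length: m + n - 1 = 128 + 71 - 1 = 198

198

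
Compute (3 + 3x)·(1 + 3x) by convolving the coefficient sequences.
Ascending coefficients: a = [3, 3], b = [1, 3]. c[0] = 3×1 = 3; c[1] = 3×3 + 3×1 = 12; c[2] = 3×3 = 9. Result coefficients: [3, 12, 9] → 3 + 12x + 9x^2

3 + 12x + 9x^2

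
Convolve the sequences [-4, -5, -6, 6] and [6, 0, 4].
y[0] = -4×6 = -24; y[1] = -4×0 + -5×6 = -30; y[2] = -4×4 + -5×0 + -6×6 = -52; y[3] = -5×4 + -6×0 + 6×6 = 16; y[4] = -6×4 + 6×0 = -24; y[5] = 6×4 = 24

[-24, -30, -52, 16, -24, 24]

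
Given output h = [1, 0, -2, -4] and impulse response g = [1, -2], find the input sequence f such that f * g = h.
Deconvolve h=[1, 0, -2, -4] by g=[1, -2]. Since g[0]=1, solve forward: f[0] = h[0] / 1 = 1; f[1] = (h[1] - 1×-2) / 1 = 2; f[2] = (h[2] - 2×-2) / 1 = 2. So f = [1, 2, 2]. Check by forward convolution: h[0] = 1×1 = 1; h[1] = 1×-2 + 2×1 = 0; h[2] = 2×-2 + 2×1 = -2; h[3] = 2×-2 = -4

[1, 2, 2]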